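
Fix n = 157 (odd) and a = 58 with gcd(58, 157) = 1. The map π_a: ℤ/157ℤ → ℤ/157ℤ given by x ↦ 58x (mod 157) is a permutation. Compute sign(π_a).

+1

Orbit of 130 under x↦58x: [130, 4, 75, 111, 1, 58, 67]… (length divides ord_157(58)).
The orbit structure of x ↦ 58x mod 157: 7 orbits of sizes [26, 26, 26, 26, 26, 26, 1].
157 − 7 = 150 transpositions; sign(π) = (−1)^150 = +1.
(58|157)_J = +1 (Zolotarev's lemma cross-check).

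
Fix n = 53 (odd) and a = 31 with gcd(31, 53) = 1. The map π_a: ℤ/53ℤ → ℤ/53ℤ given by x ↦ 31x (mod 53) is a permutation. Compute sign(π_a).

-1

Start at x=44: 44 → 39 → 43 → 8 → 36 → 3 → 40 → … (one orbit).
Cycle type of π: 52 + 1; total 2 cycles.
sign(π) = (−1)^{n − #cycles} = (−1)^{53−2} = (−1)^51 = -1.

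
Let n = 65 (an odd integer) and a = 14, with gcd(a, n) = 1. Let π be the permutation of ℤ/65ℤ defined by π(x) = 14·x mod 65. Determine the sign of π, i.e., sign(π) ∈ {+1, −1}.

+1

Orbit of 14 under x↦14x: [14, 1]… (length divides ord_65(14)).
Cycle lengths of π_14 on ℤ/65ℤ: [2, 2, 2, 2, 2, 2, 2, 2, 2, 2, 2, 2, 2, 2, 2, 2, 2, 2, 2, 2, 2, 2, 2, 2, 2, 2, 1, 1, 1, 1, 1, 1, 1, 1, 1, 1, 1, 1, 1]; 39 cycles in total.
Σ(ℓ_i−1) = 65−39 = 26; sign = (−1)^26 = +1.
(14|65)_J = +1 (Zolotarev's lemma cross-check).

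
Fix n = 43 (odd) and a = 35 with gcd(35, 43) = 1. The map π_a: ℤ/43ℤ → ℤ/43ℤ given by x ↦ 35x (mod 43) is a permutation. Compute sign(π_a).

+1

Trace 4: π^k(4) = [4, 11, 41, 16, 1, 35, 21] for k=0..6.
Cycle type of π: 7×6 + 1; total 7 cycles.
n − c = 43 − 7 = 36; sign = (−1)^36 = +1.
Zolotarev: (35|43) = +1, matching the cycle-count sign.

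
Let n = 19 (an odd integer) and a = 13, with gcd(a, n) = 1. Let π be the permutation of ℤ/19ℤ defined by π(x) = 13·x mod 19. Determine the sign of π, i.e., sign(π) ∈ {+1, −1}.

Start at x=6: 6 → 2 → 7 → 15 → 5 → 8 → 9 → … (one orbit).
Cycle lengths of π_13 on ℤ/19ℤ: [18, 1]; 2 cycles in total.
19 − 2 = 17 transpositions; sign(π) = (−1)^17 = -1.

-1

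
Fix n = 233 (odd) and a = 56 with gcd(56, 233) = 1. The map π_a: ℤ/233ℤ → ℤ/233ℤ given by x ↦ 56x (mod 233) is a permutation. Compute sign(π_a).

+1

Trace 49: π^k(49) = [49, 181, 117, 28, 170, 200, 16] for k=0..6.
Cycle type of π: 116×2 + 1; total 3 cycles.
233 − 3 = 230 transpositions; sign(π) = (−1)^230 = +1.
The Jacobi symbol (56|233) = +1 (Zolotarev) agrees.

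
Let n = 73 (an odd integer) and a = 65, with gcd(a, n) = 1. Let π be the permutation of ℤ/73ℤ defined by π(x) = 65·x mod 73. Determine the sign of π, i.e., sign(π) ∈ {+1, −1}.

+1

Trace 9: π^k(9) = [9, 1, 65, 64, 72, 8] for k=0..5.
π_65 has 13 disjoint cycles with lengths [6, 6, 6, 6, 6, 6, 6, 6, 6, 6, 6, 6, 1] on {0,…,72}.
With 13 cycles on 73 points, sign = (−1)^{73−13} = +1.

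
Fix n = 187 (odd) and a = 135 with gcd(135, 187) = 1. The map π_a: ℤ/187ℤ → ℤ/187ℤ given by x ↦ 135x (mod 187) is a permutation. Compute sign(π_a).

Orbit of 16 under x↦135x: [16, 103, 67, 69, 152, 137, 169]… (length divides ord_187(135)).
π_135 has 27 disjoint cycles with lengths [10, 10, 10, 10, 10, 10, 10, 10, 10, 10, 10, 10, 10, 10, 10, 10, 5, 5, 2, 2, 2, 2, 2, 2, 2, 2, 1] on {0,…,186}.
187 − 27 = 160 transpositions; sign(π) = (−1)^160 = +1.

+1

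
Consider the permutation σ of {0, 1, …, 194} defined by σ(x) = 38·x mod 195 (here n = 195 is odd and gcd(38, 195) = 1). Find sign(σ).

+1

Trace 77: π^k(77) = [77, 1, 38, 79] for k=0..3.
The orbit structure of x ↦ 38x mod 195: 59 orbits of sizes [4, 4, 4, 4, 4, 4, 4, 4, 4, 4, 4, 4, 4, 4, 4, 4, 4, 4, 4, 4, 4, 4, 4, 4, 4, 4, 4, 4, 4, 4, 4, 4, 4, 4, 4, 4, 4, 4, 4, 2, 2, 2, 2, 2, 2, 2, 2, 2, 2, 2, 2, 2, 2, 2, 2, 2, 2, 2, 1].
sign(π) = (−1)^{n − #cycles} = (−1)^{195−59} = (−1)^136 = +1.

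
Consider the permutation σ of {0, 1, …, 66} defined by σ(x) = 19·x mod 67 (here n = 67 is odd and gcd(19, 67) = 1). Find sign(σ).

+1

Orbit of 49 under x↦19x: [49, 60, 1, 19, 26, 25, 6]… (length divides ord_67(19)).
Cycle lengths of π_19 on ℤ/67ℤ: [33, 33, 1]; 3 cycles in total.
Σ(ℓ_i−1) = 67−3 = 64; sign = (−1)^64 = +1.
Zolotarev: (19|67) = +1, matching the cycle-count sign.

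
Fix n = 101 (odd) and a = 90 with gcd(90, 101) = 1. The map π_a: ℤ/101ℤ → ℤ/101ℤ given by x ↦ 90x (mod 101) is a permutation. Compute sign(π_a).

-1

Start at x=46: 46 → 100 → 11 → 81 → 18 → 4 → 57 → … (one orbit).
2 cycles of lengths [100, 1].
With 2 cycles on 101 points, sign = (−1)^{101−2} = -1.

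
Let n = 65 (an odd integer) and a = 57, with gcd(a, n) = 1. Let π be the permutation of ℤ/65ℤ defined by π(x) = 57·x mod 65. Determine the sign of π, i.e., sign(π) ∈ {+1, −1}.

+1

Start at x=1: 1 → 57 → 64 → 8 → 1 (one orbit).
Cycle lengths of π_57 on ℤ/65ℤ: [4, 4, 4, 4, 4, 4, 4, 4, 4, 4, 4, 4, 4, 4, 4, 4, 1]; 17 cycles in total.
n − c = 65 − 17 = 48; sign = (−1)^48 = +1.
The Jacobi symbol (57|65) = +1 (Zolotarev) agrees.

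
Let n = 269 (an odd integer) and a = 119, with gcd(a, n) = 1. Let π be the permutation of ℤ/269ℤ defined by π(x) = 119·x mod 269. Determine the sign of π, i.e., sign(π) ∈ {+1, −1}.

Trace 169: π^k(169) = [169, 205, 185, 226, 263, 93, 38] for k=0..6.
Decompose π into cycles: lengths [67, 67, 67, 67, 1] (5 cycles, including the fixed point 0).
5 cycles on 269: each ℓ→(−1)^(ℓ−1), product (−1)^264 = +1.
The Jacobi symbol (119|269) = +1 (Zolotarev) agrees.

+1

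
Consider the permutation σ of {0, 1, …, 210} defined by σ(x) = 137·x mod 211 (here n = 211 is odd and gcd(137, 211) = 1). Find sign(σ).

+1

Trace 1: π^k(1) = [1, 137, 201, 107, 100, 196, 55] for k=0..6.
Cycle type of π: 15×14 + 1; total 15 cycles.
n − c = 211 − 15 = 196; sign = (−1)^196 = +1.
Via Zolotarev, sign(π_{137}) = (137|211) = +1.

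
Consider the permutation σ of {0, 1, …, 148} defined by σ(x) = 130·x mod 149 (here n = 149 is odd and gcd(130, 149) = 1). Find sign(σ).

Trace 35: π^k(35) = [35, 80, 119, 123, 47, 1, 130] for k=0..6.
Cycle type of π: 74×2 + 1; total 3 cycles.
3 cycles on 149: each ℓ→(−1)^(ℓ−1), product (−1)^146 = +1.

+1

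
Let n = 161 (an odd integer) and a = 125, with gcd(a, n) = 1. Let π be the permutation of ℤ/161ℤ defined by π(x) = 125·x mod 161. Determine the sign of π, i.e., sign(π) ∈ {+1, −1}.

+1

Trace 153: π^k(153) = [153, 127, 97, 50, 132, 78, 90] for k=0..6.
Cycle lengths of π_125 on ℤ/161ℤ: [22, 22, 22, 22, 22, 22, 22, 2, 2, 2, 1]; 11 cycles in total.
n − c = 161 − 11 = 150; sign = (−1)^150 = +1.
Via Zolotarev, sign(π_{125}) = (125|161) = +1.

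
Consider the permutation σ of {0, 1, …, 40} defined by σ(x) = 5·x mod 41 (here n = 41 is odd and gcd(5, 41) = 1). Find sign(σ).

+1

Start at x=40: 40 → 36 → 16 → 39 → 31 → 32 → 37 → … (one orbit).
Decompose π into cycles: lengths [20, 20, 1] (3 cycles, including the fixed point 0).
n − c = 41 − 3 = 38; sign = (−1)^38 = +1.
Check: (5/41) = +1 by Zolotarev.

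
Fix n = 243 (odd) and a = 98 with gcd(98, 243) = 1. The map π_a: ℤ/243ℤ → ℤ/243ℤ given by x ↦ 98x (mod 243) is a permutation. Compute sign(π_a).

-1

Start at x=55: 55 → 44 → 181 → 242 → 145 → 116 → 190 → … (one orbit).
The orbit structure of x ↦ 98x mod 243: 14 orbits of sizes [54, 54, 54, 18, 18, 18, 6, 6, 6, 2, 2, 2, 2, 1].
Σ(ℓ_i−1) = 243−14 = 229; sign = (−1)^229 = -1.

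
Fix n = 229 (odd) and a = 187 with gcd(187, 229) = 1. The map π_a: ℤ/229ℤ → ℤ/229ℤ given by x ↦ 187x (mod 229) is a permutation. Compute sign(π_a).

+1

Orbit of 176 under x↦187x: [176, 165, 169, 1, 187, 161, 108]… (length divides ord_229(187)).
Decompose π into cycles: lengths [38, 38, 38, 38, 38, 38, 1] (7 cycles, including the fixed point 0).
229 − 7 = 222 transpositions; sign(π) = (−1)^222 = +1.
Zolotarev: (187|229) = +1, matching the cycle-count sign.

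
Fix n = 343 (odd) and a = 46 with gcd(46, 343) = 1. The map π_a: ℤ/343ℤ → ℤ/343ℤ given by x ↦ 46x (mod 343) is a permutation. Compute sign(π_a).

Start at x=233: 233 → 85 → 137 → 128 → 57 → 221 → 219 → … (one orbit).
π_46 has 7 disjoint cycles with lengths [147, 147, 21, 21, 3, 3, 1] on {0,…,342}.
sign(π) = (−1)^{n − #cycles} = (−1)^{343−7} = (−1)^336 = +1.

+1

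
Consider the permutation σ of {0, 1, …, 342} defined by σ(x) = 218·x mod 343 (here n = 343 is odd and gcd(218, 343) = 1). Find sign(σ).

Orbit of 148 under x↦218x: [148, 22, 337, 64, 232, 155, 176]… (length divides ord_343(218)).
The orbit structure of x ↦ 218x mod 343: 19 orbits of sizes [49, 49, 49, 49, 49, 49, 7, 7, 7, 7, 7, 7, 1, 1, 1, 1, 1, 1, 1].
With 19 cycles on 343 points, sign = (−1)^{343−19} = +1.
Via Zolotarev, sign(π_{218}) = (218|343) = +1.

+1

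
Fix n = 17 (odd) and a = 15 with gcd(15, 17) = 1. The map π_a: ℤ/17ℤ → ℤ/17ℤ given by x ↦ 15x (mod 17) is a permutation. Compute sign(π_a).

+1

Orbit of 16 under x↦15x: [16, 2, 13, 8, 1, 15, 4]… (length divides ord_17(15)).
The orbit structure of x ↦ 15x mod 17: 3 orbits of sizes [8, 8, 1].
With 3 cycles on 17 points, sign = (−1)^{17−3} = +1.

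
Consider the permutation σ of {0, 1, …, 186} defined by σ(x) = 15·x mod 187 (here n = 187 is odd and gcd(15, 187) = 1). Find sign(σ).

+1

Start at x=38: 38 → 9 → 135 → 155 → 81 → 93 → 86 → … (one orbit).
The orbit structure of x ↦ 15x mod 187: 9 orbits of sizes [40, 40, 40, 40, 8, 8, 5, 5, 1].
n − c = 187 − 9 = 178; sign = (−1)^178 = +1.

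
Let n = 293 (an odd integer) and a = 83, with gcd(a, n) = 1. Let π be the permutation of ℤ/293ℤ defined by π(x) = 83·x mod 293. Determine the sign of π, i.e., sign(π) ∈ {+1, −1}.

+1

Orbit of 14 under x↦83x: [14, 283, 49, 258, 25, 24, 234]… (length divides ord_293(83)).
Cycle type of π: 146×2 + 1; total 3 cycles.
n − c = 293 − 3 = 290; sign = (−1)^290 = +1.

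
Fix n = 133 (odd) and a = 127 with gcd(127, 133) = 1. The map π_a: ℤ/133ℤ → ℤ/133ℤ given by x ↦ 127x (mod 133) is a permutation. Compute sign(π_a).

Orbit of 8 under x↦127x: [8, 85, 22, 1, 127, 36, 50]… (length divides ord_133(127)).
Cycle type of π: 18×7 + 1×7; total 14 cycles.
sign(π) = (−1)^{n − #cycles} = (−1)^{133−14} = (−1)^119 = -1.
(127|133)_J = -1 (Zolotarev's lemma cross-check).

-1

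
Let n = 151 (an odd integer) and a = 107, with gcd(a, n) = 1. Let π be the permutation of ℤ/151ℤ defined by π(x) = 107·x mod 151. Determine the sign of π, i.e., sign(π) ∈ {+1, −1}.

Start at x=78: 78 → 41 → 8 → 101 → 86 → 142 → 94 → … (one orbit).
The orbit structure of x ↦ 107x mod 151: 4 orbits of sizes [50, 50, 50, 1].
sign(π) = (−1)^{n − #cycles} = (−1)^{151−4} = (−1)^147 = -1.
Zolotarev: (107|151) = -1, matching the cycle-count sign.

-1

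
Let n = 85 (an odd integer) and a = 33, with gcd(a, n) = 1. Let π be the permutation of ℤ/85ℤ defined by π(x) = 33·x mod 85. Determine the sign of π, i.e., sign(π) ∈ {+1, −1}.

-1

Orbit of 33 under x↦33x: [33, 69, 67, 1]… (length divides ord_85(33)).
26 cycles of lengths [4, 4, 4, 4, 4, 4, 4, 4, 4, 4, 4, 4, 4, 4, 4, 4, 4, 2, 2, 2, 2, 2, 2, 2, 2, 1].
26 cycles on 85: each ℓ→(−1)^(ℓ−1), product (−1)^59 = -1.
(33|85)_J = -1 (Zolotarev's lemma cross-check).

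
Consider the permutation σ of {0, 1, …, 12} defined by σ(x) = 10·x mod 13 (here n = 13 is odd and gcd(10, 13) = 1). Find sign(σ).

+1

Start at x=1: 1 → 10 → 9 → 12 → 3 → 4 → 1 (one orbit).
π_10 has 3 disjoint cycles with lengths [6, 6, 1] on {0,…,12}.
sign(π) = (−1)^{n − #cycles} = (−1)^{13−3} = (−1)^10 = +1.
(10|13)_J = +1 (Zolotarev's lemma cross-check).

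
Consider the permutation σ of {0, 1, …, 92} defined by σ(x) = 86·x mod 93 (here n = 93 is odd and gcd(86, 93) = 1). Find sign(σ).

Orbit of 40 under x↦86x: [40, 92, 7, 44, 64, 17, 67]… (length divides ord_93(86)).
The orbit structure of x ↦ 86x mod 93: 5 orbits of sizes [30, 30, 30, 2, 1].
n − c = 93 − 5 = 88; sign = (−1)^88 = +1.

+1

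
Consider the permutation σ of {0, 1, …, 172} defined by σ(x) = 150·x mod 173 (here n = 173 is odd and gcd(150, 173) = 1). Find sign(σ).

+1

Orbit of 117 under x↦150x: [117, 77, 132, 78, 109, 88, 52]… (length divides ord_173(150)).
3 cycles of lengths [86, 86, 1].
With 3 cycles on 173 points, sign = (−1)^{173−3} = +1.
(150|173)_J = +1 (Zolotarev's lemma cross-check).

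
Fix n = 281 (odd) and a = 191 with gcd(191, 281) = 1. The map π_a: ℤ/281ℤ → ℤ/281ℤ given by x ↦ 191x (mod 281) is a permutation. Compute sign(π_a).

+1

Trace 86: π^k(86) = [86, 128, 1, 191, 232, 195, 153] for k=0..6.
Cycle type of π: 10×28 + 1; total 29 cycles.
Σ(ℓ_i−1) = 281−29 = 252; sign = (−1)^252 = +1.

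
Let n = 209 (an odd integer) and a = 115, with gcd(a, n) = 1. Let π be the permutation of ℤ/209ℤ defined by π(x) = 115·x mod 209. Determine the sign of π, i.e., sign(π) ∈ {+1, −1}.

+1

Start at x=1: 1 → 115 → 58 → 191 → 20 → 1 (one orbit).
57 cycles of lengths [5, 5, 5, 5, 5, 5, 5, 5, 5, 5, 5, 5, 5, 5, 5, 5, 5, 5, 5, 5, 5, 5, 5, 5, 5, 5, 5, 5, 5, 5, 5, 5, 5, 5, 5, 5, 5, 5, 1, 1, 1, 1, 1, 1, 1, 1, 1, 1, 1, 1, 1, 1, 1, 1, 1, 1, 1].
57 cycles on 209: each ℓ→(−1)^(ℓ−1), product (−1)^152 = +1.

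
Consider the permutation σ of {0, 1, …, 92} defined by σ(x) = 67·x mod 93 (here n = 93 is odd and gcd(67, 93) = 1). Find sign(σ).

Orbit of 67 under x↦67x: [67, 25, 1]… (length divides ord_93(67)).
Cycle type of π: 3×30 + 1×3; total 33 cycles.
n − c = 93 − 33 = 60; sign = (−1)^60 = +1.
Zolotarev: (67|93) = +1, matching the cycle-count sign.

+1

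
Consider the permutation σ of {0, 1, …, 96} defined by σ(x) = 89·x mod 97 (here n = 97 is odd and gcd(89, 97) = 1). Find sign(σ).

Trace 33: π^k(33) = [33, 27, 75, 79, 47, 12, 1] for k=0..6.
π_89 has 7 disjoint cycles with lengths [16, 16, 16, 16, 16, 16, 1] on {0,…,96}.
7 cycles on 97: each ℓ→(−1)^(ℓ−1), product (−1)^90 = +1.

+1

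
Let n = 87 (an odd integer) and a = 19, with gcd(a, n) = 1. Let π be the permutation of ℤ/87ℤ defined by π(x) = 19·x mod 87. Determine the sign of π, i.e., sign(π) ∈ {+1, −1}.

-1

Trace 49: π^k(49) = [49, 61, 28, 10, 16, 43, 34] for k=0..6.
Decompose π into cycles: lengths [28, 28, 28, 1, 1, 1] (6 cycles, including the fixed point 0).
sign(π) = (−1)^{n − #cycles} = (−1)^{87−6} = (−1)^81 = -1.
(19|87)_J = -1 (Zolotarev's lemma cross-check).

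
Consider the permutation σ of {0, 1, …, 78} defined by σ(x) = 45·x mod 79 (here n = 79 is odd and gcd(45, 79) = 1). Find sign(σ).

+1

Orbit of 13 under x↦45x: [13, 32, 18, 20, 31, 52, 49]… (length divides ord_79(45)).
3 cycles of lengths [39, 39, 1].
n − c = 79 − 3 = 76; sign = (−1)^76 = +1.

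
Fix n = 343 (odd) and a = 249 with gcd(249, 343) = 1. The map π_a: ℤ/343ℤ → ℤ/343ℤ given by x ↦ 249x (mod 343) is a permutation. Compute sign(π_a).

Orbit of 135 under x↦249x: [135, 1, 249, 261, 162, 207, 93]… (length divides ord_343(249)).
Decompose π into cycles: lengths [147, 147, 21, 21, 3, 3, 1] (7 cycles, including the fixed point 0).
sign(π) = (−1)^{n − #cycles} = (−1)^{343−7} = (−1)^336 = +1.

+1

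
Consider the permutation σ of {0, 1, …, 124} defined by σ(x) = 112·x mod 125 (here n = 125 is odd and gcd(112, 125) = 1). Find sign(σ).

Trace 24: π^k(24) = [24, 63, 56, 22, 89, 93, 41] for k=0..6.
Cycle lengths of π_112 on ℤ/125ℤ: [100, 20, 4, 1]; 4 cycles in total.
4 cycles on 125: each ℓ→(−1)^(ℓ−1), product (−1)^121 = -1.
The Jacobi symbol (112|125) = -1 (Zolotarev) agrees.

-1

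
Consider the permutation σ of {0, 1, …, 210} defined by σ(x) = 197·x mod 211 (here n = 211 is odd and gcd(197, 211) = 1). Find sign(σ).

Trace 1: π^k(1) = [1, 197, 196, 210, 14, 15] for k=0..5.
Cycle type of π: 6×35 + 1; total 36 cycles.
sign(π) = (−1)^{n − #cycles} = (−1)^{211−36} = (−1)^175 = -1.
(197|211)_J = -1 (Zolotarev's lemma cross-check).

-1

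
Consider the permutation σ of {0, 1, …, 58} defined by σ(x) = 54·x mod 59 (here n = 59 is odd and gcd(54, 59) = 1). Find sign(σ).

Trace 10: π^k(10) = [10, 9, 14, 48, 55, 20, 18] for k=0..6.
Cycle lengths of π_54 on ℤ/59ℤ: [58, 1]; 2 cycles in total.
n − c = 59 − 2 = 57; sign = (−1)^57 = -1.
Check: (54/59) = -1 by Zolotarev.

-1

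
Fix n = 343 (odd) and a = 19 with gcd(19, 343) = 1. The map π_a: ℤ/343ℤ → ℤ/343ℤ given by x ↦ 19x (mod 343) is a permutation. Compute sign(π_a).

-1

Trace 18: π^k(18) = [18, 342, 324, 325, 1, 19] for k=0..5.
58 cycles of lengths [6, 6, 6, 6, 6, 6, 6, 6, 6, 6, 6, 6, 6, 6, 6, 6, 6, 6, 6, 6, 6, 6, 6, 6, 6, 6, 6, 6, 6, 6, 6, 6, 6, 6, 6, 6, 6, 6, 6, 6, 6, 6, 6, 6, 6, 6, 6, 6, 6, 6, 6, 6, 6, 6, 6, 6, 6, 1].
With 58 cycles on 343 points, sign = (−1)^{343−58} = -1.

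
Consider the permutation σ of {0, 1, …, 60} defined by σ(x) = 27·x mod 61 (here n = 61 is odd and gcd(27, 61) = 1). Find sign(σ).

Orbit of 27 under x↦27x: [27, 58, 41, 9, 60, 34, 3]… (length divides ord_61(27)).
Decompose π into cycles: lengths [10, 10, 10, 10, 10, 10, 1] (7 cycles, including the fixed point 0).
Σ(ℓ_i−1) = 61−7 = 54; sign = (−1)^54 = +1.
Zolotarev: (27|61) = +1, matching the cycle-count sign.

+1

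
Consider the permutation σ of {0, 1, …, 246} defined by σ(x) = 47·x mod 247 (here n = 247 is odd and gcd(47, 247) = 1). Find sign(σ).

-1

Trace 229: π^k(229) = [229, 142, 5, 235, 177, 168, 239] for k=0..6.
The orbit structure of x ↦ 47x mod 247: 12 orbits of sizes [36, 36, 36, 36, 36, 36, 9, 9, 4, 4, 4, 1].
Σ(ℓ_i−1) = 247−12 = 235; sign = (−1)^235 = -1.
(47|247)_J = -1 (Zolotarev's lemma cross-check).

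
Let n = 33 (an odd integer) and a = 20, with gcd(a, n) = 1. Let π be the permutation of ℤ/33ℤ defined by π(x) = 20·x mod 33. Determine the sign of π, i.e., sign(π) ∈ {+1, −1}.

-1

Start at x=5: 5 → 1 → 20 → 4 → 14 → 16 → 23 → … (one orbit).
The orbit structure of x ↦ 20x mod 33: 6 orbits of sizes [10, 10, 5, 5, 2, 1].
6 cycles on 33: each ℓ→(−1)^(ℓ−1), product (−1)^27 = -1.
Zolotarev: (20|33) = -1, matching the cycle-count sign.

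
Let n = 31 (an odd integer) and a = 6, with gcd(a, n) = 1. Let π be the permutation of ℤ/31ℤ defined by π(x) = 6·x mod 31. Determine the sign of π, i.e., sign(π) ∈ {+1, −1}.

Trace 1: π^k(1) = [1, 6, 5, 30, 25, 26] for k=0..5.
6 cycles of lengths [6, 6, 6, 6, 6, 1].
sign(π) = (−1)^{n − #cycles} = (−1)^{31−6} = (−1)^25 = -1.

-1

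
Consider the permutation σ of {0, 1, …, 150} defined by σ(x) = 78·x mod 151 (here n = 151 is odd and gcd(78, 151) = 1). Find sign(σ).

Trace 64: π^k(64) = [64, 9, 98, 94, 84, 59, 72] for k=0..6.
Decompose π into cycles: lengths [25, 25, 25, 25, 25, 25, 1] (7 cycles, including the fixed point 0).
With 7 cycles on 151 points, sign = (−1)^{151−7} = +1.
(78|151)_J = +1 (Zolotarev's lemma cross-check).

+1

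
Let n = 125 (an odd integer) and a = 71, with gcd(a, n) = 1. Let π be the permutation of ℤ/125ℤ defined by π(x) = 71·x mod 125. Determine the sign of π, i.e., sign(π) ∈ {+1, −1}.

Orbit of 26 under x↦71x: [26, 96, 66, 61, 81, 1, 71]… (length divides ord_125(71)).
The orbit structure of x ↦ 71x mod 125: 13 orbits of sizes [25, 25, 25, 25, 5, 5, 5, 5, 1, 1, 1, 1, 1].
Σ(ℓ_i−1) = 125−13 = 112; sign = (−1)^112 = +1.

+1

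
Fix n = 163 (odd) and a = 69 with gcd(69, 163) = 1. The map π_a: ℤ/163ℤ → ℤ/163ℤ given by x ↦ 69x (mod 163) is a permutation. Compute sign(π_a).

Trace 74: π^k(74) = [74, 53, 71, 9, 132, 143, 87] for k=0..6.
Cycle type of π: 81×2 + 1; total 3 cycles.
Σ(ℓ_i−1) = 163−3 = 160; sign = (−1)^160 = +1.
The Jacobi symbol (69|163) = +1 (Zolotarev) agrees.

+1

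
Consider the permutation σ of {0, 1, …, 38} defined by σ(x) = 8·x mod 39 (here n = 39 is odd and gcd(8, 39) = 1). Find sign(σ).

Start at x=5: 5 → 1 → 8 → 25 → 5 (one orbit).
π_8 has 11 disjoint cycles with lengths [4, 4, 4, 4, 4, 4, 4, 4, 4, 2, 1] on {0,…,38}.
Σ(ℓ_i−1) = 39−11 = 28; sign = (−1)^28 = +1.

+1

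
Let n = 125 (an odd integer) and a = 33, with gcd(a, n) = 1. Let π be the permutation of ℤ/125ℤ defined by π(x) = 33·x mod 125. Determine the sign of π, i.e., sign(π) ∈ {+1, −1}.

-1

Trace 114: π^k(114) = [114, 12, 21, 68, 119, 52, 91] for k=0..6.
Decompose π into cycles: lengths [100, 20, 4, 1] (4 cycles, including the fixed point 0).
n − c = 125 − 4 = 121; sign = (−1)^121 = -1.
(33|125)_J = -1 (Zolotarev's lemma cross-check).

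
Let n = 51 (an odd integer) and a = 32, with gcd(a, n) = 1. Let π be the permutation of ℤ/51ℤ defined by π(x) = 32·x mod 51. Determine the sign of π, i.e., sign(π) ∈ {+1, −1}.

Trace 26: π^k(26) = [26, 16, 2, 13, 8, 1, 32] for k=0..6.
Decompose π into cycles: lengths [8, 8, 8, 8, 8, 8, 2, 1] (8 cycles, including the fixed point 0).
n − c = 51 − 8 = 43; sign = (−1)^43 = -1.

-1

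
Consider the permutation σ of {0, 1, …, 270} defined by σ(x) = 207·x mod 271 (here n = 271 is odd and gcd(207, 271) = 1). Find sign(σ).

-1

Orbit of 123 under x↦207x: [123, 258, 19, 139, 47, 244, 102]… (length divides ord_271(207)).
Decompose π into cycles: lengths [90, 90, 90, 1] (4 cycles, including the fixed point 0).
n − c = 271 − 4 = 267; sign = (−1)^267 = -1.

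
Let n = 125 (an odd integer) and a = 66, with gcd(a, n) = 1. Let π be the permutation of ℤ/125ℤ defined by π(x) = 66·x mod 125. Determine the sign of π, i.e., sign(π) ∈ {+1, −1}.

Start at x=1: 1 → 66 → 106 → 121 → 111 → 76 → 16 → … (one orbit).
π_66 has 13 disjoint cycles with lengths [25, 25, 25, 25, 5, 5, 5, 5, 1, 1, 1, 1, 1] on {0,…,124}.
sign(π) = (−1)^{n − #cycles} = (−1)^{125−13} = (−1)^112 = +1.

+1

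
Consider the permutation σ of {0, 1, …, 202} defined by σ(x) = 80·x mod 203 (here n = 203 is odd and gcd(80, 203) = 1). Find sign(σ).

-1

Start at x=53: 53 → 180 → 190 → 178 → 30 → 167 → 165 → … (one orbit).
The orbit structure of x ↦ 80x mod 203: 8 orbits of sizes [42, 42, 42, 42, 14, 14, 6, 1].
With 8 cycles on 203 points, sign = (−1)^{203−8} = -1.
Zolotarev: (80|203) = -1, matching the cycle-count sign.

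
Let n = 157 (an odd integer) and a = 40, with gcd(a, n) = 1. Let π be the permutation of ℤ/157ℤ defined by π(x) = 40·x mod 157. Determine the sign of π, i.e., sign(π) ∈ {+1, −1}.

+1

Trace 121: π^k(121) = [121, 130, 19, 132, 99, 35, 144] for k=0..6.
Cycle type of π: 39×4 + 1; total 5 cycles.
5 cycles on 157: each ℓ→(−1)^(ℓ−1), product (−1)^152 = +1.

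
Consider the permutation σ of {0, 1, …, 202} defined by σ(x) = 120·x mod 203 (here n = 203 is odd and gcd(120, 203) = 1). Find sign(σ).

Orbit of 183 under x↦120x: [183, 36, 57, 141, 71, 197, 92]… (length divides ord_203(120)).
Decompose π into cycles: lengths [14, 14, 14, 14, 14, 14, 14, 14, 14, 14, 14, 14, 14, 14, 1, 1, 1, 1, 1, 1, 1] (21 cycles, including the fixed point 0).
Σ(ℓ_i−1) = 203−21 = 182; sign = (−1)^182 = +1.
(120|203)_J = +1 (Zolotarev's lemma cross-check).

+1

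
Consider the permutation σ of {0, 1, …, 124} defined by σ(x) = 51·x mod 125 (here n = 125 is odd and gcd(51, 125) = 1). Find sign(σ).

+1

Trace 26: π^k(26) = [26, 76, 1, 51, 101] for k=0..4.
Cycle type of π: 5×20 + 1×25; total 45 cycles.
sign(π) = (−1)^{n − #cycles} = (−1)^{125−45} = (−1)^80 = +1.
Check: (51/125) = +1 by Zolotarev.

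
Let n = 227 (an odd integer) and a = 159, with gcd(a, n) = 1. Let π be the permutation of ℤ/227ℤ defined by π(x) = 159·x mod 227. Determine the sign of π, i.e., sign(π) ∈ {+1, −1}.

Orbit of 21 under x↦159x: [21, 161, 175, 131, 172, 108, 147]… (length divides ord_227(159)).
Cycle type of π: 113×2 + 1; total 3 cycles.
227 − 3 = 224 transpositions; sign(π) = (−1)^224 = +1.
Via Zolotarev, sign(π_{159}) = (159|227) = +1.

+1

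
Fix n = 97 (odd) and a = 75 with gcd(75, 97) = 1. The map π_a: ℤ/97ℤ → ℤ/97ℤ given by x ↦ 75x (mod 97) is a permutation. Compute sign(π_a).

+1

Trace 1: π^k(1) = [1, 75, 96, 22] for k=0..3.
π_75 has 25 disjoint cycles with lengths [4, 4, 4, 4, 4, 4, 4, 4, 4, 4, 4, 4, 4, 4, 4, 4, 4, 4, 4, 4, 4, 4, 4, 4, 1] on {0,…,96}.
25 cycles on 97: each ℓ→(−1)^(ℓ−1), product (−1)^72 = +1.
Via Zolotarev, sign(π_{75}) = (75|97) = +1.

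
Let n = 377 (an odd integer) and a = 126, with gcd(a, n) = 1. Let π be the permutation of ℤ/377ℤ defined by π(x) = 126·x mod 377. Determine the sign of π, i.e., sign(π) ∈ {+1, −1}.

-1

Trace 53: π^k(53) = [53, 269, 341, 365, 373, 250, 209] for k=0..6.
Decompose π into cycles: lengths [84, 84, 84, 84, 28, 3, 3, 3, 3, 1] (10 cycles, including the fixed point 0).
377 − 10 = 367 transpositions; sign(π) = (−1)^367 = -1.
Zolotarev: (126|377) = -1, matching the cycle-count sign.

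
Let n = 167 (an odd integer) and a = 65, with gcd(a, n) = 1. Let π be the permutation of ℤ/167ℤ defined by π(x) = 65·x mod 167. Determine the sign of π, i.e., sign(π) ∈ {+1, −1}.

Trace 62: π^k(62) = [62, 22, 94, 98, 24, 57, 31] for k=0..6.
Cycle type of π: 83×2 + 1; total 3 cycles.
sign(π) = (−1)^{n − #cycles} = (−1)^{167−3} = (−1)^164 = +1.

+1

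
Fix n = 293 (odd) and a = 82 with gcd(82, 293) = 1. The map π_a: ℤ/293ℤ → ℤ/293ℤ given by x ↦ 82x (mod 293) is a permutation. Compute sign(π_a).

Orbit of 284 under x↦82x: [284, 141, 135, 229, 26, 81, 196]… (length divides ord_293(82)).
π_82 has 5 disjoint cycles with lengths [73, 73, 73, 73, 1] on {0,…,292}.
n − c = 293 − 5 = 288; sign = (−1)^288 = +1.
Check: (82/293) = +1 by Zolotarev.

+1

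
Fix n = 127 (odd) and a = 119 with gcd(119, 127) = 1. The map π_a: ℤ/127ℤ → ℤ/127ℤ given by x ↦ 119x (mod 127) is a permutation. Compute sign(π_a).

-1

Orbit of 64 under x↦119x: [64, 123, 32, 125, 16, 126, 8]… (length divides ord_127(119)).
Cycle lengths of π_119 on ℤ/127ℤ: [14, 14, 14, 14, 14, 14, 14, 14, 14, 1]; 10 cycles in total.
With 10 cycles on 127 points, sign = (−1)^{127−10} = -1.
Via Zolotarev, sign(π_{119}) = (119|127) = -1.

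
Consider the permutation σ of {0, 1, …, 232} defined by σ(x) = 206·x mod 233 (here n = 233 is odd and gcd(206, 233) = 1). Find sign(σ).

Orbit of 132 under x↦206x: [132, 164, 232, 27, 203, 111, 32]… (length divides ord_233(206)).
The orbit structure of x ↦ 206x mod 233: 2 orbits of sizes [232, 1].
sign(π) = (−1)^{n − #cycles} = (−1)^{233−2} = (−1)^231 = -1.

-1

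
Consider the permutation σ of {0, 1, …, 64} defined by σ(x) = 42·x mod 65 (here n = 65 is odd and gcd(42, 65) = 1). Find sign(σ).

Start at x=53: 53 → 16 → 22 → 14 → 3 → 61 → 27 → … (one orbit).
Decompose π into cycles: lengths [12, 12, 12, 12, 4, 3, 3, 3, 3, 1] (10 cycles, including the fixed point 0).
10 cycles on 65: each ℓ→(−1)^(ℓ−1), product (−1)^55 = -1.

-1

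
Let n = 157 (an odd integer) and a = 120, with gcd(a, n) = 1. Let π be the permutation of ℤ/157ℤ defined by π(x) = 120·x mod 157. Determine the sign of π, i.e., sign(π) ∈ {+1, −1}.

Trace 109: π^k(109) = [109, 49, 71, 42, 16, 36, 81] for k=0..6.
3 cycles of lengths [78, 78, 1].
3 cycles on 157: each ℓ→(−1)^(ℓ−1), product (−1)^154 = +1.

+1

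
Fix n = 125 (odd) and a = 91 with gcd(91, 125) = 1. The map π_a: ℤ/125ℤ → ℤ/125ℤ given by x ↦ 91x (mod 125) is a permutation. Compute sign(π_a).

+1

Trace 41: π^k(41) = [41, 106, 21, 36, 26, 116, 56] for k=0..6.
π_91 has 13 disjoint cycles with lengths [25, 25, 25, 25, 5, 5, 5, 5, 1, 1, 1, 1, 1] on {0,…,124}.
sign(π) = (−1)^{n − #cycles} = (−1)^{125−13} = (−1)^112 = +1.
Check: (91/125) = +1 by Zolotarev.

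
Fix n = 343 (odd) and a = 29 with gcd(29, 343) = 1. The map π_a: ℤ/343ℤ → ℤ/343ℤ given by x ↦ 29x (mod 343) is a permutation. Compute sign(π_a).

+1

Start at x=57: 57 → 281 → 260 → 337 → 169 → 99 → 127 → … (one orbit).
Cycle lengths of π_29 on ℤ/343ℤ: [49, 49, 49, 49, 49, 49, 7, 7, 7, 7, 7, 7, 1, 1, 1, 1, 1, 1, 1]; 19 cycles in total.
n − c = 343 − 19 = 324; sign = (−1)^324 = +1.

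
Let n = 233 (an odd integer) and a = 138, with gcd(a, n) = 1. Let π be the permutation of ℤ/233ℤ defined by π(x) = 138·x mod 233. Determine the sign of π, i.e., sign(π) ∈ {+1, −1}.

Start at x=72: 72 → 150 → 196 → 20 → 197 → 158 → 135 → … (one orbit).
Cycle type of π: 232 + 1; total 2 cycles.
2 cycles on 233: each ℓ→(−1)^(ℓ−1), product (−1)^231 = -1.

-1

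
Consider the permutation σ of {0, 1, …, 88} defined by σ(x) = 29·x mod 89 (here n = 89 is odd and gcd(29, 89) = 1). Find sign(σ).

-1

Trace 27: π^k(27) = [27, 71, 12, 81, 35, 36, 65] for k=0..6.
Cycle lengths of π_29 on ℤ/89ℤ: [88, 1]; 2 cycles in total.
2 cycles on 89: each ℓ→(−1)^(ℓ−1), product (−1)^87 = -1.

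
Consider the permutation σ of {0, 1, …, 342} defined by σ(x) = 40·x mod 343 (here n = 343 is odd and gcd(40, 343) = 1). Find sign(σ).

Trace 214: π^k(214) = [214, 328, 86, 10, 57, 222, 305] for k=0..6.
The orbit structure of x ↦ 40x mod 343: 4 orbits of sizes [294, 42, 6, 1].
343 − 4 = 339 transpositions; sign(π) = (−1)^339 = -1.

-1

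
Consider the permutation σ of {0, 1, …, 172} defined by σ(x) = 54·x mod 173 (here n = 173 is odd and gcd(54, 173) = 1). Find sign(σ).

Trace 22: π^k(22) = [22, 150, 142, 56, 83, 157, 1] for k=0..6.
Cycle type of π: 86×2 + 1; total 3 cycles.
With 3 cycles on 173 points, sign = (−1)^{173−3} = +1.
Zolotarev: (54|173) = +1, matching the cycle-count sign.

+1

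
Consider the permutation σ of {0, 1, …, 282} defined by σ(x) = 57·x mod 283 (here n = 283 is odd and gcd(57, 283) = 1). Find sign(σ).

Trace 163: π^k(163) = [163, 235, 94, 264, 49, 246, 155] for k=0..6.
Cycle lengths of π_57 on ℤ/283ℤ: [141, 141, 1]; 3 cycles in total.
3 cycles on 283: each ℓ→(−1)^(ℓ−1), product (−1)^280 = +1.

+1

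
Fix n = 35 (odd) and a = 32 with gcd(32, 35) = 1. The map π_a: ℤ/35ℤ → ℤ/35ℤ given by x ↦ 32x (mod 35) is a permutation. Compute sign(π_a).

-1

Orbit of 4 under x↦32x: [4, 23, 1, 32, 9, 8, 11]… (length divides ord_35(32)).
π_32 has 6 disjoint cycles with lengths [12, 12, 4, 3, 3, 1] on {0,…,34}.
35 − 6 = 29 transpositions; sign(π) = (−1)^29 = -1.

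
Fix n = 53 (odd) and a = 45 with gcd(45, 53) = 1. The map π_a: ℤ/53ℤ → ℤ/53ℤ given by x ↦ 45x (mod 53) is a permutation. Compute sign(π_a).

Orbit of 42 under x↦45x: [42, 35, 38, 14, 47, 48, 40]… (length divides ord_53(45)).
Cycle type of π: 52 + 1; total 2 cycles.
With 2 cycles on 53 points, sign = (−1)^{53−2} = -1.

-1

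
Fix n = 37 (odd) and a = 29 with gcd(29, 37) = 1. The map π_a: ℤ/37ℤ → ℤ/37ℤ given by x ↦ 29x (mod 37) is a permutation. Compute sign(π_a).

-1

Start at x=8: 8 → 10 → 31 → 11 → 23 → 1 → 29 → … (one orbit).
Decompose π into cycles: lengths [12, 12, 12, 1] (4 cycles, including the fixed point 0).
n − c = 37 − 4 = 33; sign = (−1)^33 = -1.
Check: (29/37) = -1 by Zolotarev.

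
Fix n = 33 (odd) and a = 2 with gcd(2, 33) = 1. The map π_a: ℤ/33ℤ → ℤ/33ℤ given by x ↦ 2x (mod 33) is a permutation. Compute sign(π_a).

+1

Start at x=4: 4 → 8 → 16 → 32 → 31 → 29 → 25 → … (one orbit).
Decompose π into cycles: lengths [10, 10, 10, 2, 1] (5 cycles, including the fixed point 0).
33 − 5 = 28 transpositions; sign(π) = (−1)^28 = +1.
Check: (2/33) = +1 by Zolotarev.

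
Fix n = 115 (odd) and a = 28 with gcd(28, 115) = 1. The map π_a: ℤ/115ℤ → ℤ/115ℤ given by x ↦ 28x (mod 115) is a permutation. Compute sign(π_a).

Trace 31: π^k(31) = [31, 63, 39, 57, 101, 68, 64] for k=0..6.
The orbit structure of x ↦ 28x mod 115: 5 orbits of sizes [44, 44, 22, 4, 1].
With 5 cycles on 115 points, sign = (−1)^{115−5} = +1.
(28|115)_J = +1 (Zolotarev's lemma cross-check).

+1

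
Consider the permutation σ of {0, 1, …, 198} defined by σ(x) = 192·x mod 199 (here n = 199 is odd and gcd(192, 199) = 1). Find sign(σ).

Start at x=140: 140 → 15 → 94 → 138 → 29 → 195 → 28 → … (one orbit).
Cycle lengths of π_192 on ℤ/199ℤ: [198, 1]; 2 cycles in total.
With 2 cycles on 199 points, sign = (−1)^{199−2} = -1.
(192|199)_J = -1 (Zolotarev's lemma cross-check).

-1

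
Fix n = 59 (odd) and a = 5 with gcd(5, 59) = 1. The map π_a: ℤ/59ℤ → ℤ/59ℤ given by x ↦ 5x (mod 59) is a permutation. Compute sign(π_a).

+1

Trace 28: π^k(28) = [28, 22, 51, 19, 36, 3, 15] for k=0..6.
Decompose π into cycles: lengths [29, 29, 1] (3 cycles, including the fixed point 0).
n − c = 59 − 3 = 56; sign = (−1)^56 = +1.
Via Zolotarev, sign(π_{5}) = (5|59) = +1.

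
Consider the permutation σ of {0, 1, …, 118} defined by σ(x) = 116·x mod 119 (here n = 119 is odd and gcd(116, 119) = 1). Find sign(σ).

-1

Orbit of 23 under x↦116x: [23, 50, 88, 93, 78, 4, 107]… (length divides ord_119(116)).
Cycle type of π: 48×2 + 16 + 3×2 + 1; total 6 cycles.
With 6 cycles on 119 points, sign = (−1)^{119−6} = -1.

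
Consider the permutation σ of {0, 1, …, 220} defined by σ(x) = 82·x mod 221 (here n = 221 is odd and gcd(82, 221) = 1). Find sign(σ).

Trace 191: π^k(191) = [191, 192, 53, 147, 120, 116, 9] for k=0..6.
Cycle lengths of π_82 on ℤ/221ℤ: [48, 48, 48, 48, 16, 6, 6, 1]; 8 cycles in total.
221 − 8 = 213 transpositions; sign(π) = (−1)^213 = -1.

-1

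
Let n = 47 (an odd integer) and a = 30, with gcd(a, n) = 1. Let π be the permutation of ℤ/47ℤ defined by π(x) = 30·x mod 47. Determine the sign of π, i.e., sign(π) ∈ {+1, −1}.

-1

Trace 2: π^k(2) = [2, 13, 14, 44, 4, 26, 28] for k=0..6.
Cycle lengths of π_30 on ℤ/47ℤ: [46, 1]; 2 cycles in total.
sign(π) = (−1)^{n − #cycles} = (−1)^{47−2} = (−1)^45 = -1.
Check: (30/47) = -1 by Zolotarev.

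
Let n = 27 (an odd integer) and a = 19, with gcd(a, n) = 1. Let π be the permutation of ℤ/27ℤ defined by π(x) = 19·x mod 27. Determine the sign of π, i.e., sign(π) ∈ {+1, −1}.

+1

Trace 10: π^k(10) = [10, 1, 19] for k=0..2.
Cycle lengths of π_19 on ℤ/27ℤ: [3, 3, 3, 3, 3, 3, 1, 1, 1, 1, 1, 1, 1, 1, 1]; 15 cycles in total.
With 15 cycles on 27 points, sign = (−1)^{27−15} = +1.
Zolotarev: (19|27) = +1, matching the cycle-count sign.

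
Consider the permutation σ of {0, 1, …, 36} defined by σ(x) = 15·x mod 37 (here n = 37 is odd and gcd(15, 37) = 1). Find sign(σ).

Trace 18: π^k(18) = [18, 11, 17, 33, 14, 25, 5] for k=0..6.
Cycle type of π: 36 + 1; total 2 cycles.
Σ(ℓ_i−1) = 37−2 = 35; sign = (−1)^35 = -1.

-1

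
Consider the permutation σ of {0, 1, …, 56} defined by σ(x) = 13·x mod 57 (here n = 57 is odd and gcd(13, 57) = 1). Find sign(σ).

-1

Trace 1: π^k(1) = [1, 13, 55, 31, 4, 52, 49] for k=0..6.
Cycle lengths of π_13 on ℤ/57ℤ: [18, 18, 18, 1, 1, 1]; 6 cycles in total.
6 cycles on 57: each ℓ→(−1)^(ℓ−1), product (−1)^51 = -1.
Check: (13/57) = -1 by Zolotarev.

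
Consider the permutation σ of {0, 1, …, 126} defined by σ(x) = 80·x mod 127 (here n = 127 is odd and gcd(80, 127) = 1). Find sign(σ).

Orbit of 76 under x↦80x: [76, 111, 117, 89, 8, 5, 19]… (length divides ord_127(80)).
π_80 has 4 disjoint cycles with lengths [42, 42, 42, 1] on {0,…,126}.
127 − 4 = 123 transpositions; sign(π) = (−1)^123 = -1.
Zolotarev: (80|127) = -1, matching the cycle-count sign.

-1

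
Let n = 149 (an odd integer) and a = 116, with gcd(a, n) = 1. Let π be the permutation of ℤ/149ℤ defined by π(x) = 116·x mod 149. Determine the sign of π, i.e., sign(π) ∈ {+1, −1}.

Trace 112: π^k(112) = [112, 29, 86, 142, 82, 125, 47] for k=0..6.
3 cycles of lengths [74, 74, 1].
149 − 3 = 146 transpositions; sign(π) = (−1)^146 = +1.

+1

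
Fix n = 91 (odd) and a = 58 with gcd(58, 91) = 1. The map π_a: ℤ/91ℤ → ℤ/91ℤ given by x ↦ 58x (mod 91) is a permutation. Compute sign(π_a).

Start at x=9: 9 → 67 → 64 → 72 → 81 → 57 → 30 → … (one orbit).
Cycle lengths of π_58 on ℤ/91ℤ: [12, 12, 12, 12, 12, 12, 12, 3, 3, 1]; 10 cycles in total.
With 10 cycles on 91 points, sign = (−1)^{91−10} = -1.
(58|91)_J = -1 (Zolotarev's lemma cross-check).

-1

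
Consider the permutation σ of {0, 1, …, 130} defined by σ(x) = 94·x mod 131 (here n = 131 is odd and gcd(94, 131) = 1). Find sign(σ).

Start at x=52: 52 → 41 → 55 → 61 → 101 → 62 → 64 → … (one orbit).
The orbit structure of x ↦ 94x mod 131: 3 orbits of sizes [65, 65, 1].
131 − 3 = 128 transpositions; sign(π) = (−1)^128 = +1.
(94|131)_J = +1 (Zolotarev's lemma cross-check).

+1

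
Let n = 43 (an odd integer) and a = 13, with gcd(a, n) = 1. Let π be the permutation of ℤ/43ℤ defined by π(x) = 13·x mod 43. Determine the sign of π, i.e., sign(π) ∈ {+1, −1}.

+1

Orbit of 25 under x↦13x: [25, 24, 11, 14, 10, 1, 13]… (length divides ord_43(13)).
The orbit structure of x ↦ 13x mod 43: 3 orbits of sizes [21, 21, 1].
n − c = 43 − 3 = 40; sign = (−1)^40 = +1.
Via Zolotarev, sign(π_{13}) = (13|43) = +1.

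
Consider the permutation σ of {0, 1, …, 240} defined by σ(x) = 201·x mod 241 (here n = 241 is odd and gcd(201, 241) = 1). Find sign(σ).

Trace 106: π^k(106) = [106, 98, 177, 150, 25, 205, 235] for k=0..6.
Cycle type of π: 20×12 + 1; total 13 cycles.
sign(π) = (−1)^{n − #cycles} = (−1)^{241−13} = (−1)^228 = +1.
Via Zolotarev, sign(π_{201}) = (201|241) = +1.

+1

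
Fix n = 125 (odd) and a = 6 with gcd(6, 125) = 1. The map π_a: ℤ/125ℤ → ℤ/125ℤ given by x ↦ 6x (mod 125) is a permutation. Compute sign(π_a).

Orbit of 36 under x↦6x: [36, 91, 46, 26, 31, 61, 116]… (length divides ord_125(6)).
13 cycles of lengths [25, 25, 25, 25, 5, 5, 5, 5, 1, 1, 1, 1, 1].
125 − 13 = 112 transpositions; sign(π) = (−1)^112 = +1.
The Jacobi symbol (6|125) = +1 (Zolotarev) agrees.

+1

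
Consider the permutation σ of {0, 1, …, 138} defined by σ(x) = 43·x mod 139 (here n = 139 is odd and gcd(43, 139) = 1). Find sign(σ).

Start at x=42: 42 → 138 → 96 → 97 → 1 → 43 → 42 (one orbit).
Cycle lengths of π_43 on ℤ/139ℤ: [6, 6, 6, 6, 6, 6, 6, 6, 6, 6, 6, 6, 6, 6, 6, 6, 6, 6, 6, 6, 6, 6, 6, 1]; 24 cycles in total.
sign(π) = (−1)^{n − #cycles} = (−1)^{139−24} = (−1)^115 = -1.

-1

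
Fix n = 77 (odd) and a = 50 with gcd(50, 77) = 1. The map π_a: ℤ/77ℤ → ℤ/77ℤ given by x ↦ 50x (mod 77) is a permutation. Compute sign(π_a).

Start at x=71: 71 → 8 → 15 → 57 → 1 → 50 → 36 → … (one orbit).
14 cycles of lengths [10, 10, 10, 10, 10, 10, 10, 1, 1, 1, 1, 1, 1, 1].
With 14 cycles on 77 points, sign = (−1)^{77−14} = -1.
Check: (50/77) = -1 by Zolotarev.

-1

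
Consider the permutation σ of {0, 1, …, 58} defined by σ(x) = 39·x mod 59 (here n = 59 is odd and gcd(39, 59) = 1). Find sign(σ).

Start at x=5: 5 → 18 → 53 → 2 → 19 → 33 → 48 → … (one orbit).
π_39 has 2 disjoint cycles with lengths [58, 1] on {0,…,58}.
sign(π) = (−1)^{n − #cycles} = (−1)^{59−2} = (−1)^57 = -1.
Via Zolotarev, sign(π_{39}) = (39|59) = -1.

-1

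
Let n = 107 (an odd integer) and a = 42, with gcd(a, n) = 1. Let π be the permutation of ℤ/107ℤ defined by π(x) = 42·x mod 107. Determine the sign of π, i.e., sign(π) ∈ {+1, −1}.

+1

Orbit of 62 under x↦42x: [62, 36, 14, 53, 86, 81, 85]… (length divides ord_107(42)).
3 cycles of lengths [53, 53, 1].
With 3 cycles on 107 points, sign = (−1)^{107−3} = +1.
The Jacobi symbol (42|107) = +1 (Zolotarev) agrees.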